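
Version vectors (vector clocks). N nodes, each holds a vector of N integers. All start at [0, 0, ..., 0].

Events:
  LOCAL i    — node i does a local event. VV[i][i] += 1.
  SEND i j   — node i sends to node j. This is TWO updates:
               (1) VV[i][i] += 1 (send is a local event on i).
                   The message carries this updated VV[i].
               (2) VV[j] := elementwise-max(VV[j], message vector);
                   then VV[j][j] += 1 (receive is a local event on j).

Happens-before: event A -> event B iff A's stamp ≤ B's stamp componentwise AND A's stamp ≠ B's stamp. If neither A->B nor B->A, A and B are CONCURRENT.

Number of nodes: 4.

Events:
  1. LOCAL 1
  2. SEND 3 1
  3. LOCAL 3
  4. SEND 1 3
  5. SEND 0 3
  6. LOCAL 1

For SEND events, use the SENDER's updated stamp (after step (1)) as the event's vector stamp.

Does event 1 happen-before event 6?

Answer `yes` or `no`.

Answer: yes

Derivation:
Initial: VV[0]=[0, 0, 0, 0]
Initial: VV[1]=[0, 0, 0, 0]
Initial: VV[2]=[0, 0, 0, 0]
Initial: VV[3]=[0, 0, 0, 0]
Event 1: LOCAL 1: VV[1][1]++ -> VV[1]=[0, 1, 0, 0]
Event 2: SEND 3->1: VV[3][3]++ -> VV[3]=[0, 0, 0, 1], msg_vec=[0, 0, 0, 1]; VV[1]=max(VV[1],msg_vec) then VV[1][1]++ -> VV[1]=[0, 2, 0, 1]
Event 3: LOCAL 3: VV[3][3]++ -> VV[3]=[0, 0, 0, 2]
Event 4: SEND 1->3: VV[1][1]++ -> VV[1]=[0, 3, 0, 1], msg_vec=[0, 3, 0, 1]; VV[3]=max(VV[3],msg_vec) then VV[3][3]++ -> VV[3]=[0, 3, 0, 3]
Event 5: SEND 0->3: VV[0][0]++ -> VV[0]=[1, 0, 0, 0], msg_vec=[1, 0, 0, 0]; VV[3]=max(VV[3],msg_vec) then VV[3][3]++ -> VV[3]=[1, 3, 0, 4]
Event 6: LOCAL 1: VV[1][1]++ -> VV[1]=[0, 4, 0, 1]
Event 1 stamp: [0, 1, 0, 0]
Event 6 stamp: [0, 4, 0, 1]
[0, 1, 0, 0] <= [0, 4, 0, 1]? True. Equal? False. Happens-before: True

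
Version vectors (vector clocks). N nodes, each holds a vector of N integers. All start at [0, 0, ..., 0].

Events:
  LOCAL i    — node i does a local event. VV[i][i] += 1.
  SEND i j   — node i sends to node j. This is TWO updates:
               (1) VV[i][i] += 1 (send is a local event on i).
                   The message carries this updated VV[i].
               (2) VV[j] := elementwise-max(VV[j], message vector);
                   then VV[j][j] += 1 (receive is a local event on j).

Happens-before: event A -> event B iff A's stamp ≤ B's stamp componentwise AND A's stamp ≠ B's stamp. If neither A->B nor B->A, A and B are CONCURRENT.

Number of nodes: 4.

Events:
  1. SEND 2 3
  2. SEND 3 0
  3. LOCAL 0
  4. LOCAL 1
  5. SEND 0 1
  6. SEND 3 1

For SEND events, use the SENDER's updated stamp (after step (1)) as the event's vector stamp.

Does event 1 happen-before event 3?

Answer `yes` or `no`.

Answer: yes

Derivation:
Initial: VV[0]=[0, 0, 0, 0]
Initial: VV[1]=[0, 0, 0, 0]
Initial: VV[2]=[0, 0, 0, 0]
Initial: VV[3]=[0, 0, 0, 0]
Event 1: SEND 2->3: VV[2][2]++ -> VV[2]=[0, 0, 1, 0], msg_vec=[0, 0, 1, 0]; VV[3]=max(VV[3],msg_vec) then VV[3][3]++ -> VV[3]=[0, 0, 1, 1]
Event 2: SEND 3->0: VV[3][3]++ -> VV[3]=[0, 0, 1, 2], msg_vec=[0, 0, 1, 2]; VV[0]=max(VV[0],msg_vec) then VV[0][0]++ -> VV[0]=[1, 0, 1, 2]
Event 3: LOCAL 0: VV[0][0]++ -> VV[0]=[2, 0, 1, 2]
Event 4: LOCAL 1: VV[1][1]++ -> VV[1]=[0, 1, 0, 0]
Event 5: SEND 0->1: VV[0][0]++ -> VV[0]=[3, 0, 1, 2], msg_vec=[3, 0, 1, 2]; VV[1]=max(VV[1],msg_vec) then VV[1][1]++ -> VV[1]=[3, 2, 1, 2]
Event 6: SEND 3->1: VV[3][3]++ -> VV[3]=[0, 0, 1, 3], msg_vec=[0, 0, 1, 3]; VV[1]=max(VV[1],msg_vec) then VV[1][1]++ -> VV[1]=[3, 3, 1, 3]
Event 1 stamp: [0, 0, 1, 0]
Event 3 stamp: [2, 0, 1, 2]
[0, 0, 1, 0] <= [2, 0, 1, 2]? True. Equal? False. Happens-before: True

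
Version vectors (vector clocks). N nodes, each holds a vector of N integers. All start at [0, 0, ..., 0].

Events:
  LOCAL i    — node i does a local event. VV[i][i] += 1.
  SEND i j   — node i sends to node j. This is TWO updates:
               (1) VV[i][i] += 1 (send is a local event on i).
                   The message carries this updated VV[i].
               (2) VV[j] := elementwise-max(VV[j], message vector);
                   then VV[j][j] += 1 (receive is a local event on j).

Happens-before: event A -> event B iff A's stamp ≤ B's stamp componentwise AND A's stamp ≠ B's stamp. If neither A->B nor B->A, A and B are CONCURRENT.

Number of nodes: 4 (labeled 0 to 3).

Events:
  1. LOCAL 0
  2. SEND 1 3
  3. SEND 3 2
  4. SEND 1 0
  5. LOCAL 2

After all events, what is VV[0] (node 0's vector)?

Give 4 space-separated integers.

Initial: VV[0]=[0, 0, 0, 0]
Initial: VV[1]=[0, 0, 0, 0]
Initial: VV[2]=[0, 0, 0, 0]
Initial: VV[3]=[0, 0, 0, 0]
Event 1: LOCAL 0: VV[0][0]++ -> VV[0]=[1, 0, 0, 0]
Event 2: SEND 1->3: VV[1][1]++ -> VV[1]=[0, 1, 0, 0], msg_vec=[0, 1, 0, 0]; VV[3]=max(VV[3],msg_vec) then VV[3][3]++ -> VV[3]=[0, 1, 0, 1]
Event 3: SEND 3->2: VV[3][3]++ -> VV[3]=[0, 1, 0, 2], msg_vec=[0, 1, 0, 2]; VV[2]=max(VV[2],msg_vec) then VV[2][2]++ -> VV[2]=[0, 1, 1, 2]
Event 4: SEND 1->0: VV[1][1]++ -> VV[1]=[0, 2, 0, 0], msg_vec=[0, 2, 0, 0]; VV[0]=max(VV[0],msg_vec) then VV[0][0]++ -> VV[0]=[2, 2, 0, 0]
Event 5: LOCAL 2: VV[2][2]++ -> VV[2]=[0, 1, 2, 2]
Final vectors: VV[0]=[2, 2, 0, 0]; VV[1]=[0, 2, 0, 0]; VV[2]=[0, 1, 2, 2]; VV[3]=[0, 1, 0, 2]

Answer: 2 2 0 0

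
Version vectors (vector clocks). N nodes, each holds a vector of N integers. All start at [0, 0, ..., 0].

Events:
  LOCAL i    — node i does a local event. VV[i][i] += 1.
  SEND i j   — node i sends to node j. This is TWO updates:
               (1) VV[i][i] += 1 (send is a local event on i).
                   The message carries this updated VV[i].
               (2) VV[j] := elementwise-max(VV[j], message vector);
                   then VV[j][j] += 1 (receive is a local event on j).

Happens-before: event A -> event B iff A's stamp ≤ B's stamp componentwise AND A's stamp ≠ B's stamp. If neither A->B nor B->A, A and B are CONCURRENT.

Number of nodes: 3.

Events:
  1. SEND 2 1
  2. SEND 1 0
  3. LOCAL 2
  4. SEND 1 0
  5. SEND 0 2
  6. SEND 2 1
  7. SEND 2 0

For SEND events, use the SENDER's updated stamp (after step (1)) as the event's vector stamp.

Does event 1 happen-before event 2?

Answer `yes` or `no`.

Initial: VV[0]=[0, 0, 0]
Initial: VV[1]=[0, 0, 0]
Initial: VV[2]=[0, 0, 0]
Event 1: SEND 2->1: VV[2][2]++ -> VV[2]=[0, 0, 1], msg_vec=[0, 0, 1]; VV[1]=max(VV[1],msg_vec) then VV[1][1]++ -> VV[1]=[0, 1, 1]
Event 2: SEND 1->0: VV[1][1]++ -> VV[1]=[0, 2, 1], msg_vec=[0, 2, 1]; VV[0]=max(VV[0],msg_vec) then VV[0][0]++ -> VV[0]=[1, 2, 1]
Event 3: LOCAL 2: VV[2][2]++ -> VV[2]=[0, 0, 2]
Event 4: SEND 1->0: VV[1][1]++ -> VV[1]=[0, 3, 1], msg_vec=[0, 3, 1]; VV[0]=max(VV[0],msg_vec) then VV[0][0]++ -> VV[0]=[2, 3, 1]
Event 5: SEND 0->2: VV[0][0]++ -> VV[0]=[3, 3, 1], msg_vec=[3, 3, 1]; VV[2]=max(VV[2],msg_vec) then VV[2][2]++ -> VV[2]=[3, 3, 3]
Event 6: SEND 2->1: VV[2][2]++ -> VV[2]=[3, 3, 4], msg_vec=[3, 3, 4]; VV[1]=max(VV[1],msg_vec) then VV[1][1]++ -> VV[1]=[3, 4, 4]
Event 7: SEND 2->0: VV[2][2]++ -> VV[2]=[3, 3, 5], msg_vec=[3, 3, 5]; VV[0]=max(VV[0],msg_vec) then VV[0][0]++ -> VV[0]=[4, 3, 5]
Event 1 stamp: [0, 0, 1]
Event 2 stamp: [0, 2, 1]
[0, 0, 1] <= [0, 2, 1]? True. Equal? False. Happens-before: True

Answer: yes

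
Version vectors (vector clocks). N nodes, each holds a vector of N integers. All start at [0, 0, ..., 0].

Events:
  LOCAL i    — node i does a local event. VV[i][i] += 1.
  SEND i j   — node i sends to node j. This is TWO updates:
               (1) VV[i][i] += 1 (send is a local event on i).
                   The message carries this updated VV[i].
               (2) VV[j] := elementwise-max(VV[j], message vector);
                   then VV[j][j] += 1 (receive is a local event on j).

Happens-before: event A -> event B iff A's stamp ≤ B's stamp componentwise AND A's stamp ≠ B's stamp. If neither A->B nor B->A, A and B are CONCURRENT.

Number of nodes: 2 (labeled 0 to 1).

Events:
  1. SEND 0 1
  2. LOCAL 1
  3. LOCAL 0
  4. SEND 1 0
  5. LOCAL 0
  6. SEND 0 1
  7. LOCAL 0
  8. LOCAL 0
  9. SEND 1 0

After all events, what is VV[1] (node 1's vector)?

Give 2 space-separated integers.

Answer: 5 5

Derivation:
Initial: VV[0]=[0, 0]
Initial: VV[1]=[0, 0]
Event 1: SEND 0->1: VV[0][0]++ -> VV[0]=[1, 0], msg_vec=[1, 0]; VV[1]=max(VV[1],msg_vec) then VV[1][1]++ -> VV[1]=[1, 1]
Event 2: LOCAL 1: VV[1][1]++ -> VV[1]=[1, 2]
Event 3: LOCAL 0: VV[0][0]++ -> VV[0]=[2, 0]
Event 4: SEND 1->0: VV[1][1]++ -> VV[1]=[1, 3], msg_vec=[1, 3]; VV[0]=max(VV[0],msg_vec) then VV[0][0]++ -> VV[0]=[3, 3]
Event 5: LOCAL 0: VV[0][0]++ -> VV[0]=[4, 3]
Event 6: SEND 0->1: VV[0][0]++ -> VV[0]=[5, 3], msg_vec=[5, 3]; VV[1]=max(VV[1],msg_vec) then VV[1][1]++ -> VV[1]=[5, 4]
Event 7: LOCAL 0: VV[0][0]++ -> VV[0]=[6, 3]
Event 8: LOCAL 0: VV[0][0]++ -> VV[0]=[7, 3]
Event 9: SEND 1->0: VV[1][1]++ -> VV[1]=[5, 5], msg_vec=[5, 5]; VV[0]=max(VV[0],msg_vec) then VV[0][0]++ -> VV[0]=[8, 5]
Final vectors: VV[0]=[8, 5]; VV[1]=[5, 5]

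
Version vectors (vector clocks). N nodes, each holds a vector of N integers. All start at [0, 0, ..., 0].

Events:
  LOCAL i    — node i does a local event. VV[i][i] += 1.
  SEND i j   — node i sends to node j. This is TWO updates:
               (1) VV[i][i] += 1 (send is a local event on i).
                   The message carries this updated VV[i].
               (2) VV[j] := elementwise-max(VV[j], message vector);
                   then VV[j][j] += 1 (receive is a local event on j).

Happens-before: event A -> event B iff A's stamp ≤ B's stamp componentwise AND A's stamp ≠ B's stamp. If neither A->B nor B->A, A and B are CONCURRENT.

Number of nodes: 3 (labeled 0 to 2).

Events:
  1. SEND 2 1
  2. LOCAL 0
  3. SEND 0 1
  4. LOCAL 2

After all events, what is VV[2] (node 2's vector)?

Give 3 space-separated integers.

Answer: 0 0 2

Derivation:
Initial: VV[0]=[0, 0, 0]
Initial: VV[1]=[0, 0, 0]
Initial: VV[2]=[0, 0, 0]
Event 1: SEND 2->1: VV[2][2]++ -> VV[2]=[0, 0, 1], msg_vec=[0, 0, 1]; VV[1]=max(VV[1],msg_vec) then VV[1][1]++ -> VV[1]=[0, 1, 1]
Event 2: LOCAL 0: VV[0][0]++ -> VV[0]=[1, 0, 0]
Event 3: SEND 0->1: VV[0][0]++ -> VV[0]=[2, 0, 0], msg_vec=[2, 0, 0]; VV[1]=max(VV[1],msg_vec) then VV[1][1]++ -> VV[1]=[2, 2, 1]
Event 4: LOCAL 2: VV[2][2]++ -> VV[2]=[0, 0, 2]
Final vectors: VV[0]=[2, 0, 0]; VV[1]=[2, 2, 1]; VV[2]=[0, 0, 2]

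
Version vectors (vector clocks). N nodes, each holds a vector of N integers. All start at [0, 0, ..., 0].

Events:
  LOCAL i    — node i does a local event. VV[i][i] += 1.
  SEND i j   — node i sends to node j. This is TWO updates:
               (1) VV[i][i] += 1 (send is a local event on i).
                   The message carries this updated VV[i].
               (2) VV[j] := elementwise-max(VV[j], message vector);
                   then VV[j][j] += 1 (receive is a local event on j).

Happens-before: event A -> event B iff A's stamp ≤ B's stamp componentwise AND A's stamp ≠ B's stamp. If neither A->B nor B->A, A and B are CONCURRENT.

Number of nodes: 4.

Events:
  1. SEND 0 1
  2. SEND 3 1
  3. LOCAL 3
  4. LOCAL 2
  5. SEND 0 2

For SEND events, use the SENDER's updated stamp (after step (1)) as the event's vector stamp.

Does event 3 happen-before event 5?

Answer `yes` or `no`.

Initial: VV[0]=[0, 0, 0, 0]
Initial: VV[1]=[0, 0, 0, 0]
Initial: VV[2]=[0, 0, 0, 0]
Initial: VV[3]=[0, 0, 0, 0]
Event 1: SEND 0->1: VV[0][0]++ -> VV[0]=[1, 0, 0, 0], msg_vec=[1, 0, 0, 0]; VV[1]=max(VV[1],msg_vec) then VV[1][1]++ -> VV[1]=[1, 1, 0, 0]
Event 2: SEND 3->1: VV[3][3]++ -> VV[3]=[0, 0, 0, 1], msg_vec=[0, 0, 0, 1]; VV[1]=max(VV[1],msg_vec) then VV[1][1]++ -> VV[1]=[1, 2, 0, 1]
Event 3: LOCAL 3: VV[3][3]++ -> VV[3]=[0, 0, 0, 2]
Event 4: LOCAL 2: VV[2][2]++ -> VV[2]=[0, 0, 1, 0]
Event 5: SEND 0->2: VV[0][0]++ -> VV[0]=[2, 0, 0, 0], msg_vec=[2, 0, 0, 0]; VV[2]=max(VV[2],msg_vec) then VV[2][2]++ -> VV[2]=[2, 0, 2, 0]
Event 3 stamp: [0, 0, 0, 2]
Event 5 stamp: [2, 0, 0, 0]
[0, 0, 0, 2] <= [2, 0, 0, 0]? False. Equal? False. Happens-before: False

Answer: no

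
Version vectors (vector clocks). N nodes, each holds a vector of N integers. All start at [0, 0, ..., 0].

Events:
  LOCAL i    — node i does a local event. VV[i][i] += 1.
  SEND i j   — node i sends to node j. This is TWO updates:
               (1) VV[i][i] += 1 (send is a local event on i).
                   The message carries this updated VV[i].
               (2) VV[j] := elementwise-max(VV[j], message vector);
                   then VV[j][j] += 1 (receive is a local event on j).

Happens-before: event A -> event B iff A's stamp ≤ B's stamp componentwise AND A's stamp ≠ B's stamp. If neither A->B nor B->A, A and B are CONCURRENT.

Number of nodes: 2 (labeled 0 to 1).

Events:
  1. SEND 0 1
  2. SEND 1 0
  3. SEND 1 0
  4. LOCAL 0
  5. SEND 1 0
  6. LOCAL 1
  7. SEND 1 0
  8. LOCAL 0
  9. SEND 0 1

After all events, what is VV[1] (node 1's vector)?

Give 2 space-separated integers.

Initial: VV[0]=[0, 0]
Initial: VV[1]=[0, 0]
Event 1: SEND 0->1: VV[0][0]++ -> VV[0]=[1, 0], msg_vec=[1, 0]; VV[1]=max(VV[1],msg_vec) then VV[1][1]++ -> VV[1]=[1, 1]
Event 2: SEND 1->0: VV[1][1]++ -> VV[1]=[1, 2], msg_vec=[1, 2]; VV[0]=max(VV[0],msg_vec) then VV[0][0]++ -> VV[0]=[2, 2]
Event 3: SEND 1->0: VV[1][1]++ -> VV[1]=[1, 3], msg_vec=[1, 3]; VV[0]=max(VV[0],msg_vec) then VV[0][0]++ -> VV[0]=[3, 3]
Event 4: LOCAL 0: VV[0][0]++ -> VV[0]=[4, 3]
Event 5: SEND 1->0: VV[1][1]++ -> VV[1]=[1, 4], msg_vec=[1, 4]; VV[0]=max(VV[0],msg_vec) then VV[0][0]++ -> VV[0]=[5, 4]
Event 6: LOCAL 1: VV[1][1]++ -> VV[1]=[1, 5]
Event 7: SEND 1->0: VV[1][1]++ -> VV[1]=[1, 6], msg_vec=[1, 6]; VV[0]=max(VV[0],msg_vec) then VV[0][0]++ -> VV[0]=[6, 6]
Event 8: LOCAL 0: VV[0][0]++ -> VV[0]=[7, 6]
Event 9: SEND 0->1: VV[0][0]++ -> VV[0]=[8, 6], msg_vec=[8, 6]; VV[1]=max(VV[1],msg_vec) then VV[1][1]++ -> VV[1]=[8, 7]
Final vectors: VV[0]=[8, 6]; VV[1]=[8, 7]

Answer: 8 7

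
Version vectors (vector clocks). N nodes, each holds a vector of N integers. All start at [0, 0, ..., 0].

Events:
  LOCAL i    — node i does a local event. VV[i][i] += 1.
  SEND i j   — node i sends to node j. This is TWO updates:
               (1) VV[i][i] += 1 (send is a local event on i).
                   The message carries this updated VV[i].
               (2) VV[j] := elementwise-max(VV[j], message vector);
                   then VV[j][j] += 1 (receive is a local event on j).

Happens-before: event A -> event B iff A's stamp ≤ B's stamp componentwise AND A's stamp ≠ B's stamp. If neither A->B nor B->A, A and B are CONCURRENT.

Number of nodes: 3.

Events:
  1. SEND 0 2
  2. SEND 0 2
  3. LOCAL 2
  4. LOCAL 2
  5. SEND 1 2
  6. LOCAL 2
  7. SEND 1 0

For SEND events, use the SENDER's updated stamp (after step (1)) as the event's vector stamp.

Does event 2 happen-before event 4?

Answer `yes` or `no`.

Initial: VV[0]=[0, 0, 0]
Initial: VV[1]=[0, 0, 0]
Initial: VV[2]=[0, 0, 0]
Event 1: SEND 0->2: VV[0][0]++ -> VV[0]=[1, 0, 0], msg_vec=[1, 0, 0]; VV[2]=max(VV[2],msg_vec) then VV[2][2]++ -> VV[2]=[1, 0, 1]
Event 2: SEND 0->2: VV[0][0]++ -> VV[0]=[2, 0, 0], msg_vec=[2, 0, 0]; VV[2]=max(VV[2],msg_vec) then VV[2][2]++ -> VV[2]=[2, 0, 2]
Event 3: LOCAL 2: VV[2][2]++ -> VV[2]=[2, 0, 3]
Event 4: LOCAL 2: VV[2][2]++ -> VV[2]=[2, 0, 4]
Event 5: SEND 1->2: VV[1][1]++ -> VV[1]=[0, 1, 0], msg_vec=[0, 1, 0]; VV[2]=max(VV[2],msg_vec) then VV[2][2]++ -> VV[2]=[2, 1, 5]
Event 6: LOCAL 2: VV[2][2]++ -> VV[2]=[2, 1, 6]
Event 7: SEND 1->0: VV[1][1]++ -> VV[1]=[0, 2, 0], msg_vec=[0, 2, 0]; VV[0]=max(VV[0],msg_vec) then VV[0][0]++ -> VV[0]=[3, 2, 0]
Event 2 stamp: [2, 0, 0]
Event 4 stamp: [2, 0, 4]
[2, 0, 0] <= [2, 0, 4]? True. Equal? False. Happens-before: True

Answer: yes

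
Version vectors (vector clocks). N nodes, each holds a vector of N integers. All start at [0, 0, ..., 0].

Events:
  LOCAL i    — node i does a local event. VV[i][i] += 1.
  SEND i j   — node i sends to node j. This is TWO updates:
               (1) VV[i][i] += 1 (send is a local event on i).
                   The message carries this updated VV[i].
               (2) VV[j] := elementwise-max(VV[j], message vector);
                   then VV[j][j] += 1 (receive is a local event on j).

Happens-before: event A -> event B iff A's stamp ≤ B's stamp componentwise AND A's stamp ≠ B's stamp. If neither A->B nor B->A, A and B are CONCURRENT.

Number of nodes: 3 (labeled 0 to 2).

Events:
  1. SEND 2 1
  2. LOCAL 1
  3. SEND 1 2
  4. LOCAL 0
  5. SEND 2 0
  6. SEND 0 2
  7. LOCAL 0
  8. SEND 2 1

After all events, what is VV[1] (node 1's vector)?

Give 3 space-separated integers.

Answer: 3 4 5

Derivation:
Initial: VV[0]=[0, 0, 0]
Initial: VV[1]=[0, 0, 0]
Initial: VV[2]=[0, 0, 0]
Event 1: SEND 2->1: VV[2][2]++ -> VV[2]=[0, 0, 1], msg_vec=[0, 0, 1]; VV[1]=max(VV[1],msg_vec) then VV[1][1]++ -> VV[1]=[0, 1, 1]
Event 2: LOCAL 1: VV[1][1]++ -> VV[1]=[0, 2, 1]
Event 3: SEND 1->2: VV[1][1]++ -> VV[1]=[0, 3, 1], msg_vec=[0, 3, 1]; VV[2]=max(VV[2],msg_vec) then VV[2][2]++ -> VV[2]=[0, 3, 2]
Event 4: LOCAL 0: VV[0][0]++ -> VV[0]=[1, 0, 0]
Event 5: SEND 2->0: VV[2][2]++ -> VV[2]=[0, 3, 3], msg_vec=[0, 3, 3]; VV[0]=max(VV[0],msg_vec) then VV[0][0]++ -> VV[0]=[2, 3, 3]
Event 6: SEND 0->2: VV[0][0]++ -> VV[0]=[3, 3, 3], msg_vec=[3, 3, 3]; VV[2]=max(VV[2],msg_vec) then VV[2][2]++ -> VV[2]=[3, 3, 4]
Event 7: LOCAL 0: VV[0][0]++ -> VV[0]=[4, 3, 3]
Event 8: SEND 2->1: VV[2][2]++ -> VV[2]=[3, 3, 5], msg_vec=[3, 3, 5]; VV[1]=max(VV[1],msg_vec) then VV[1][1]++ -> VV[1]=[3, 4, 5]
Final vectors: VV[0]=[4, 3, 3]; VV[1]=[3, 4, 5]; VV[2]=[3, 3, 5]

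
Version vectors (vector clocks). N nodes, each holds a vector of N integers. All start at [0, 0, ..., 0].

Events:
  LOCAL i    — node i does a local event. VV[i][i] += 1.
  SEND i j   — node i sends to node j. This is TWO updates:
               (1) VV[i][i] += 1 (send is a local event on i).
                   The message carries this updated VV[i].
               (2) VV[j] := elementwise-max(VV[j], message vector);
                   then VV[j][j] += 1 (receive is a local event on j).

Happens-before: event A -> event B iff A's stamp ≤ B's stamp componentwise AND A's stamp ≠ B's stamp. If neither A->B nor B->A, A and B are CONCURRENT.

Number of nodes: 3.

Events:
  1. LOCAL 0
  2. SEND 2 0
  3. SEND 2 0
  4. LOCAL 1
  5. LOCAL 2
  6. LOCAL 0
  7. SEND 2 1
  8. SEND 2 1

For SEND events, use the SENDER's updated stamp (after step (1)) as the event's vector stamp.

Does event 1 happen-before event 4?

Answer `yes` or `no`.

Initial: VV[0]=[0, 0, 0]
Initial: VV[1]=[0, 0, 0]
Initial: VV[2]=[0, 0, 0]
Event 1: LOCAL 0: VV[0][0]++ -> VV[0]=[1, 0, 0]
Event 2: SEND 2->0: VV[2][2]++ -> VV[2]=[0, 0, 1], msg_vec=[0, 0, 1]; VV[0]=max(VV[0],msg_vec) then VV[0][0]++ -> VV[0]=[2, 0, 1]
Event 3: SEND 2->0: VV[2][2]++ -> VV[2]=[0, 0, 2], msg_vec=[0, 0, 2]; VV[0]=max(VV[0],msg_vec) then VV[0][0]++ -> VV[0]=[3, 0, 2]
Event 4: LOCAL 1: VV[1][1]++ -> VV[1]=[0, 1, 0]
Event 5: LOCAL 2: VV[2][2]++ -> VV[2]=[0, 0, 3]
Event 6: LOCAL 0: VV[0][0]++ -> VV[0]=[4, 0, 2]
Event 7: SEND 2->1: VV[2][2]++ -> VV[2]=[0, 0, 4], msg_vec=[0, 0, 4]; VV[1]=max(VV[1],msg_vec) then VV[1][1]++ -> VV[1]=[0, 2, 4]
Event 8: SEND 2->1: VV[2][2]++ -> VV[2]=[0, 0, 5], msg_vec=[0, 0, 5]; VV[1]=max(VV[1],msg_vec) then VV[1][1]++ -> VV[1]=[0, 3, 5]
Event 1 stamp: [1, 0, 0]
Event 4 stamp: [0, 1, 0]
[1, 0, 0] <= [0, 1, 0]? False. Equal? False. Happens-before: False

Answer: no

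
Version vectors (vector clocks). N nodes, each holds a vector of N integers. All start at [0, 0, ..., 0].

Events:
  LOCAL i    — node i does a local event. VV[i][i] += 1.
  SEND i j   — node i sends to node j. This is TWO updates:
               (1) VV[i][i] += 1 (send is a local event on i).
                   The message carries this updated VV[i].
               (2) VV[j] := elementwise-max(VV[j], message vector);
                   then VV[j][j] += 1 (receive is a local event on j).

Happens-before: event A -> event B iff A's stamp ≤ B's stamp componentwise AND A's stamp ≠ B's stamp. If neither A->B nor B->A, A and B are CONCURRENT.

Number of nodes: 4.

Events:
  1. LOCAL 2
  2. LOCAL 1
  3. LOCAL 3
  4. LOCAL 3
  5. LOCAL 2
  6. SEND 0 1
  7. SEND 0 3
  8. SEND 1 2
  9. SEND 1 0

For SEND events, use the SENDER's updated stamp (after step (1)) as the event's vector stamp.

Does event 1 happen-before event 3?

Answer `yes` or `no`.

Initial: VV[0]=[0, 0, 0, 0]
Initial: VV[1]=[0, 0, 0, 0]
Initial: VV[2]=[0, 0, 0, 0]
Initial: VV[3]=[0, 0, 0, 0]
Event 1: LOCAL 2: VV[2][2]++ -> VV[2]=[0, 0, 1, 0]
Event 2: LOCAL 1: VV[1][1]++ -> VV[1]=[0, 1, 0, 0]
Event 3: LOCAL 3: VV[3][3]++ -> VV[3]=[0, 0, 0, 1]
Event 4: LOCAL 3: VV[3][3]++ -> VV[3]=[0, 0, 0, 2]
Event 5: LOCAL 2: VV[2][2]++ -> VV[2]=[0, 0, 2, 0]
Event 6: SEND 0->1: VV[0][0]++ -> VV[0]=[1, 0, 0, 0], msg_vec=[1, 0, 0, 0]; VV[1]=max(VV[1],msg_vec) then VV[1][1]++ -> VV[1]=[1, 2, 0, 0]
Event 7: SEND 0->3: VV[0][0]++ -> VV[0]=[2, 0, 0, 0], msg_vec=[2, 0, 0, 0]; VV[3]=max(VV[3],msg_vec) then VV[3][3]++ -> VV[3]=[2, 0, 0, 3]
Event 8: SEND 1->2: VV[1][1]++ -> VV[1]=[1, 3, 0, 0], msg_vec=[1, 3, 0, 0]; VV[2]=max(VV[2],msg_vec) then VV[2][2]++ -> VV[2]=[1, 3, 3, 0]
Event 9: SEND 1->0: VV[1][1]++ -> VV[1]=[1, 4, 0, 0], msg_vec=[1, 4, 0, 0]; VV[0]=max(VV[0],msg_vec) then VV[0][0]++ -> VV[0]=[3, 4, 0, 0]
Event 1 stamp: [0, 0, 1, 0]
Event 3 stamp: [0, 0, 0, 1]
[0, 0, 1, 0] <= [0, 0, 0, 1]? False. Equal? False. Happens-before: False

Answer: no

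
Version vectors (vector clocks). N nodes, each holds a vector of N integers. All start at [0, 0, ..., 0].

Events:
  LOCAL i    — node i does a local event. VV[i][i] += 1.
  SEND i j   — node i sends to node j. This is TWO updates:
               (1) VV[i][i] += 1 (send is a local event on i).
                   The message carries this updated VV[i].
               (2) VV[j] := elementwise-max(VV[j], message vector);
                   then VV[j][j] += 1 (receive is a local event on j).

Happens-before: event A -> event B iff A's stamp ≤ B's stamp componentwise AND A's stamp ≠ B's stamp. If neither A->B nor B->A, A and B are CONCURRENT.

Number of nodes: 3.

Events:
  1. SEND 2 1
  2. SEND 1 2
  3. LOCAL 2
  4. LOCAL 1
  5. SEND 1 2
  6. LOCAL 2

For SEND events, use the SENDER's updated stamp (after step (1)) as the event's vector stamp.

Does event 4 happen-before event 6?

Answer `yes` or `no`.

Initial: VV[0]=[0, 0, 0]
Initial: VV[1]=[0, 0, 0]
Initial: VV[2]=[0, 0, 0]
Event 1: SEND 2->1: VV[2][2]++ -> VV[2]=[0, 0, 1], msg_vec=[0, 0, 1]; VV[1]=max(VV[1],msg_vec) then VV[1][1]++ -> VV[1]=[0, 1, 1]
Event 2: SEND 1->2: VV[1][1]++ -> VV[1]=[0, 2, 1], msg_vec=[0, 2, 1]; VV[2]=max(VV[2],msg_vec) then VV[2][2]++ -> VV[2]=[0, 2, 2]
Event 3: LOCAL 2: VV[2][2]++ -> VV[2]=[0, 2, 3]
Event 4: LOCAL 1: VV[1][1]++ -> VV[1]=[0, 3, 1]
Event 5: SEND 1->2: VV[1][1]++ -> VV[1]=[0, 4, 1], msg_vec=[0, 4, 1]; VV[2]=max(VV[2],msg_vec) then VV[2][2]++ -> VV[2]=[0, 4, 4]
Event 6: LOCAL 2: VV[2][2]++ -> VV[2]=[0, 4, 5]
Event 4 stamp: [0, 3, 1]
Event 6 stamp: [0, 4, 5]
[0, 3, 1] <= [0, 4, 5]? True. Equal? False. Happens-before: True

Answer: yes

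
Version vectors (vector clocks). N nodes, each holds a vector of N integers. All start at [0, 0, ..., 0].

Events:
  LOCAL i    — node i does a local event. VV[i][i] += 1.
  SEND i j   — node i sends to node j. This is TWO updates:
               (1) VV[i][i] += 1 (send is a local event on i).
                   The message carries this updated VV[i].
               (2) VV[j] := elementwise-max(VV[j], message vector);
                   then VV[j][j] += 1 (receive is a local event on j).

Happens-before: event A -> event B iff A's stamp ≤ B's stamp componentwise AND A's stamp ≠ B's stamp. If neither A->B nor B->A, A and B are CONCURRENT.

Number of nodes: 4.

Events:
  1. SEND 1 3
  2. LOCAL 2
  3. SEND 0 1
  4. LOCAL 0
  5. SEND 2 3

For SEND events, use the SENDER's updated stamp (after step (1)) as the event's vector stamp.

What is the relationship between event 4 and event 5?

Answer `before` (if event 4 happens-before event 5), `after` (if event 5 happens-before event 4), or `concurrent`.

Answer: concurrent

Derivation:
Initial: VV[0]=[0, 0, 0, 0]
Initial: VV[1]=[0, 0, 0, 0]
Initial: VV[2]=[0, 0, 0, 0]
Initial: VV[3]=[0, 0, 0, 0]
Event 1: SEND 1->3: VV[1][1]++ -> VV[1]=[0, 1, 0, 0], msg_vec=[0, 1, 0, 0]; VV[3]=max(VV[3],msg_vec) then VV[3][3]++ -> VV[3]=[0, 1, 0, 1]
Event 2: LOCAL 2: VV[2][2]++ -> VV[2]=[0, 0, 1, 0]
Event 3: SEND 0->1: VV[0][0]++ -> VV[0]=[1, 0, 0, 0], msg_vec=[1, 0, 0, 0]; VV[1]=max(VV[1],msg_vec) then VV[1][1]++ -> VV[1]=[1, 2, 0, 0]
Event 4: LOCAL 0: VV[0][0]++ -> VV[0]=[2, 0, 0, 0]
Event 5: SEND 2->3: VV[2][2]++ -> VV[2]=[0, 0, 2, 0], msg_vec=[0, 0, 2, 0]; VV[3]=max(VV[3],msg_vec) then VV[3][3]++ -> VV[3]=[0, 1, 2, 2]
Event 4 stamp: [2, 0, 0, 0]
Event 5 stamp: [0, 0, 2, 0]
[2, 0, 0, 0] <= [0, 0, 2, 0]? False
[0, 0, 2, 0] <= [2, 0, 0, 0]? False
Relation: concurrent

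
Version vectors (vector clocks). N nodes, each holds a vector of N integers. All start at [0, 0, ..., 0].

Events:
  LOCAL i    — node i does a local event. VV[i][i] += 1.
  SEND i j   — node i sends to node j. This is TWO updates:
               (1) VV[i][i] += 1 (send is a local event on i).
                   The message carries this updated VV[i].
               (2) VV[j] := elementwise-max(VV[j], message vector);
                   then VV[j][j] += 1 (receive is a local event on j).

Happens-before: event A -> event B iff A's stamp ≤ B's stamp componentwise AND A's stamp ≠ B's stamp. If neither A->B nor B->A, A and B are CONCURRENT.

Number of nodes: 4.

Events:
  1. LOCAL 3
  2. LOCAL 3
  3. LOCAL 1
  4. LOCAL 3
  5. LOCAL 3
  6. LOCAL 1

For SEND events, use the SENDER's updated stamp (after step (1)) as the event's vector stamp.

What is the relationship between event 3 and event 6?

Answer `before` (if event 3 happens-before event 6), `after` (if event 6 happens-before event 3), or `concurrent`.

Initial: VV[0]=[0, 0, 0, 0]
Initial: VV[1]=[0, 0, 0, 0]
Initial: VV[2]=[0, 0, 0, 0]
Initial: VV[3]=[0, 0, 0, 0]
Event 1: LOCAL 3: VV[3][3]++ -> VV[3]=[0, 0, 0, 1]
Event 2: LOCAL 3: VV[3][3]++ -> VV[3]=[0, 0, 0, 2]
Event 3: LOCAL 1: VV[1][1]++ -> VV[1]=[0, 1, 0, 0]
Event 4: LOCAL 3: VV[3][3]++ -> VV[3]=[0, 0, 0, 3]
Event 5: LOCAL 3: VV[3][3]++ -> VV[3]=[0, 0, 0, 4]
Event 6: LOCAL 1: VV[1][1]++ -> VV[1]=[0, 2, 0, 0]
Event 3 stamp: [0, 1, 0, 0]
Event 6 stamp: [0, 2, 0, 0]
[0, 1, 0, 0] <= [0, 2, 0, 0]? True
[0, 2, 0, 0] <= [0, 1, 0, 0]? False
Relation: before

Answer: before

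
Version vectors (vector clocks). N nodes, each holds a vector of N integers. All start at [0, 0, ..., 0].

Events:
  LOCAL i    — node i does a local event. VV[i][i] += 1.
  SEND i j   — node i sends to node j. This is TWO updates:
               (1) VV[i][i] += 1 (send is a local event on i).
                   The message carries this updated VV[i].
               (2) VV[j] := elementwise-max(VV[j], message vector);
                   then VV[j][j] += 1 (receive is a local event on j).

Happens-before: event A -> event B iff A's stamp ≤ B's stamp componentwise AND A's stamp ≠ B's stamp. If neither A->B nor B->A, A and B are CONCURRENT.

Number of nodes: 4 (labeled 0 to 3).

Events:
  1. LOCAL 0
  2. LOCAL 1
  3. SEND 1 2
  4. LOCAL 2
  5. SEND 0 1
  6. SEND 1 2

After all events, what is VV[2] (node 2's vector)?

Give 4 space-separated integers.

Answer: 2 4 3 0

Derivation:
Initial: VV[0]=[0, 0, 0, 0]
Initial: VV[1]=[0, 0, 0, 0]
Initial: VV[2]=[0, 0, 0, 0]
Initial: VV[3]=[0, 0, 0, 0]
Event 1: LOCAL 0: VV[0][0]++ -> VV[0]=[1, 0, 0, 0]
Event 2: LOCAL 1: VV[1][1]++ -> VV[1]=[0, 1, 0, 0]
Event 3: SEND 1->2: VV[1][1]++ -> VV[1]=[0, 2, 0, 0], msg_vec=[0, 2, 0, 0]; VV[2]=max(VV[2],msg_vec) then VV[2][2]++ -> VV[2]=[0, 2, 1, 0]
Event 4: LOCAL 2: VV[2][2]++ -> VV[2]=[0, 2, 2, 0]
Event 5: SEND 0->1: VV[0][0]++ -> VV[0]=[2, 0, 0, 0], msg_vec=[2, 0, 0, 0]; VV[1]=max(VV[1],msg_vec) then VV[1][1]++ -> VV[1]=[2, 3, 0, 0]
Event 6: SEND 1->2: VV[1][1]++ -> VV[1]=[2, 4, 0, 0], msg_vec=[2, 4, 0, 0]; VV[2]=max(VV[2],msg_vec) then VV[2][2]++ -> VV[2]=[2, 4, 3, 0]
Final vectors: VV[0]=[2, 0, 0, 0]; VV[1]=[2, 4, 0, 0]; VV[2]=[2, 4, 3, 0]; VV[3]=[0, 0, 0, 0]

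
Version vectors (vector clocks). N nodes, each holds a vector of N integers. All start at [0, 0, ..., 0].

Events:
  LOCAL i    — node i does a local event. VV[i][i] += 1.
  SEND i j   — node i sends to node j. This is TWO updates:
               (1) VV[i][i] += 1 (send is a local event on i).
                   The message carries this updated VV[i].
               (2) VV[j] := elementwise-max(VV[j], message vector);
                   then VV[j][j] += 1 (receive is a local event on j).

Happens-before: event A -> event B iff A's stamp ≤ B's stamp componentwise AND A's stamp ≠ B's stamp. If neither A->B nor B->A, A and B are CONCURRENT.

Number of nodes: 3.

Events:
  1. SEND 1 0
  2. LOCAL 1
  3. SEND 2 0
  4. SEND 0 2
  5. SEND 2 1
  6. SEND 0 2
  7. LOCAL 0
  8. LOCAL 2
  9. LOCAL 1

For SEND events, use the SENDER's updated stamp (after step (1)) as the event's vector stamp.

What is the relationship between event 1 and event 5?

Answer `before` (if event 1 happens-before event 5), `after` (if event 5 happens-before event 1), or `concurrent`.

Answer: before

Derivation:
Initial: VV[0]=[0, 0, 0]
Initial: VV[1]=[0, 0, 0]
Initial: VV[2]=[0, 0, 0]
Event 1: SEND 1->0: VV[1][1]++ -> VV[1]=[0, 1, 0], msg_vec=[0, 1, 0]; VV[0]=max(VV[0],msg_vec) then VV[0][0]++ -> VV[0]=[1, 1, 0]
Event 2: LOCAL 1: VV[1][1]++ -> VV[1]=[0, 2, 0]
Event 3: SEND 2->0: VV[2][2]++ -> VV[2]=[0, 0, 1], msg_vec=[0, 0, 1]; VV[0]=max(VV[0],msg_vec) then VV[0][0]++ -> VV[0]=[2, 1, 1]
Event 4: SEND 0->2: VV[0][0]++ -> VV[0]=[3, 1, 1], msg_vec=[3, 1, 1]; VV[2]=max(VV[2],msg_vec) then VV[2][2]++ -> VV[2]=[3, 1, 2]
Event 5: SEND 2->1: VV[2][2]++ -> VV[2]=[3, 1, 3], msg_vec=[3, 1, 3]; VV[1]=max(VV[1],msg_vec) then VV[1][1]++ -> VV[1]=[3, 3, 3]
Event 6: SEND 0->2: VV[0][0]++ -> VV[0]=[4, 1, 1], msg_vec=[4, 1, 1]; VV[2]=max(VV[2],msg_vec) then VV[2][2]++ -> VV[2]=[4, 1, 4]
Event 7: LOCAL 0: VV[0][0]++ -> VV[0]=[5, 1, 1]
Event 8: LOCAL 2: VV[2][2]++ -> VV[2]=[4, 1, 5]
Event 9: LOCAL 1: VV[1][1]++ -> VV[1]=[3, 4, 3]
Event 1 stamp: [0, 1, 0]
Event 5 stamp: [3, 1, 3]
[0, 1, 0] <= [3, 1, 3]? True
[3, 1, 3] <= [0, 1, 0]? False
Relation: before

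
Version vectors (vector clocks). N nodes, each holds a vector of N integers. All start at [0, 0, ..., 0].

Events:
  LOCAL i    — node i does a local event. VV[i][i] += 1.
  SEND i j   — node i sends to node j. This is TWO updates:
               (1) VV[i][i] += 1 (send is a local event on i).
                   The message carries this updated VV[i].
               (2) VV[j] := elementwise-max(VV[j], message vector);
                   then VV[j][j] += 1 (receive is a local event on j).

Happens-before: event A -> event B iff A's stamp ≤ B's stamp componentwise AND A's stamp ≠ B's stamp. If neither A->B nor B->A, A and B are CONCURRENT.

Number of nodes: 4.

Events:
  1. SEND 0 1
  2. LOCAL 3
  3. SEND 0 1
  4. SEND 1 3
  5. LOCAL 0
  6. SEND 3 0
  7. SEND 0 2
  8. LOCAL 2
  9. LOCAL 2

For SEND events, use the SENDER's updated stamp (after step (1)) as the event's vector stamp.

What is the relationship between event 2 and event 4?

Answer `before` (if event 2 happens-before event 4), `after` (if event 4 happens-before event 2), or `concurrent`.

Answer: concurrent

Derivation:
Initial: VV[0]=[0, 0, 0, 0]
Initial: VV[1]=[0, 0, 0, 0]
Initial: VV[2]=[0, 0, 0, 0]
Initial: VV[3]=[0, 0, 0, 0]
Event 1: SEND 0->1: VV[0][0]++ -> VV[0]=[1, 0, 0, 0], msg_vec=[1, 0, 0, 0]; VV[1]=max(VV[1],msg_vec) then VV[1][1]++ -> VV[1]=[1, 1, 0, 0]
Event 2: LOCAL 3: VV[3][3]++ -> VV[3]=[0, 0, 0, 1]
Event 3: SEND 0->1: VV[0][0]++ -> VV[0]=[2, 0, 0, 0], msg_vec=[2, 0, 0, 0]; VV[1]=max(VV[1],msg_vec) then VV[1][1]++ -> VV[1]=[2, 2, 0, 0]
Event 4: SEND 1->3: VV[1][1]++ -> VV[1]=[2, 3, 0, 0], msg_vec=[2, 3, 0, 0]; VV[3]=max(VV[3],msg_vec) then VV[3][3]++ -> VV[3]=[2, 3, 0, 2]
Event 5: LOCAL 0: VV[0][0]++ -> VV[0]=[3, 0, 0, 0]
Event 6: SEND 3->0: VV[3][3]++ -> VV[3]=[2, 3, 0, 3], msg_vec=[2, 3, 0, 3]; VV[0]=max(VV[0],msg_vec) then VV[0][0]++ -> VV[0]=[4, 3, 0, 3]
Event 7: SEND 0->2: VV[0][0]++ -> VV[0]=[5, 3, 0, 3], msg_vec=[5, 3, 0, 3]; VV[2]=max(VV[2],msg_vec) then VV[2][2]++ -> VV[2]=[5, 3, 1, 3]
Event 8: LOCAL 2: VV[2][2]++ -> VV[2]=[5, 3, 2, 3]
Event 9: LOCAL 2: VV[2][2]++ -> VV[2]=[5, 3, 3, 3]
Event 2 stamp: [0, 0, 0, 1]
Event 4 stamp: [2, 3, 0, 0]
[0, 0, 0, 1] <= [2, 3, 0, 0]? False
[2, 3, 0, 0] <= [0, 0, 0, 1]? False
Relation: concurrent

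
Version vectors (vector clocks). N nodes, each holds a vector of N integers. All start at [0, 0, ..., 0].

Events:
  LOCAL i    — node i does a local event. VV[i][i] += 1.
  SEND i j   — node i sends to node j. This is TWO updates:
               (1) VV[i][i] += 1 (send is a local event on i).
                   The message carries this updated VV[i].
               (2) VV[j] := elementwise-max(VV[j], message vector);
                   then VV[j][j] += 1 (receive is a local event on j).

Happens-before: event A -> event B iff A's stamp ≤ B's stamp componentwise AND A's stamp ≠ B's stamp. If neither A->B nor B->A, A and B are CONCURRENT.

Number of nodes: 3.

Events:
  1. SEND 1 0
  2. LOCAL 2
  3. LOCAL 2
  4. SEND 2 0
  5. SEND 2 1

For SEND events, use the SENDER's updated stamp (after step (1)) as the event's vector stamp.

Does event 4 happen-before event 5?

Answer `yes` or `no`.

Answer: yes

Derivation:
Initial: VV[0]=[0, 0, 0]
Initial: VV[1]=[0, 0, 0]
Initial: VV[2]=[0, 0, 0]
Event 1: SEND 1->0: VV[1][1]++ -> VV[1]=[0, 1, 0], msg_vec=[0, 1, 0]; VV[0]=max(VV[0],msg_vec) then VV[0][0]++ -> VV[0]=[1, 1, 0]
Event 2: LOCAL 2: VV[2][2]++ -> VV[2]=[0, 0, 1]
Event 3: LOCAL 2: VV[2][2]++ -> VV[2]=[0, 0, 2]
Event 4: SEND 2->0: VV[2][2]++ -> VV[2]=[0, 0, 3], msg_vec=[0, 0, 3]; VV[0]=max(VV[0],msg_vec) then VV[0][0]++ -> VV[0]=[2, 1, 3]
Event 5: SEND 2->1: VV[2][2]++ -> VV[2]=[0, 0, 4], msg_vec=[0, 0, 4]; VV[1]=max(VV[1],msg_vec) then VV[1][1]++ -> VV[1]=[0, 2, 4]
Event 4 stamp: [0, 0, 3]
Event 5 stamp: [0, 0, 4]
[0, 0, 3] <= [0, 0, 4]? True. Equal? False. Happens-before: True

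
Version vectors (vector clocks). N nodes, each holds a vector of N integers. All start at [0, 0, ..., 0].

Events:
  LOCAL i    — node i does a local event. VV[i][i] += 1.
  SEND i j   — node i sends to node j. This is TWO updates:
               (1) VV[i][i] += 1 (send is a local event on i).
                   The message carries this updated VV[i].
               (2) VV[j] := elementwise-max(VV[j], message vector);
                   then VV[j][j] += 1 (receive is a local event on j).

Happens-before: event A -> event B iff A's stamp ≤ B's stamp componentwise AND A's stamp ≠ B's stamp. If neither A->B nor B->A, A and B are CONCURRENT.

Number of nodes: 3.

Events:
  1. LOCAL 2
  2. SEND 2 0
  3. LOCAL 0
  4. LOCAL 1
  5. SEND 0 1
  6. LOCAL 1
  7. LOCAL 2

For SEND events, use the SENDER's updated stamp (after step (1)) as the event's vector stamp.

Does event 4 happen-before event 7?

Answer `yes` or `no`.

Answer: no

Derivation:
Initial: VV[0]=[0, 0, 0]
Initial: VV[1]=[0, 0, 0]
Initial: VV[2]=[0, 0, 0]
Event 1: LOCAL 2: VV[2][2]++ -> VV[2]=[0, 0, 1]
Event 2: SEND 2->0: VV[2][2]++ -> VV[2]=[0, 0, 2], msg_vec=[0, 0, 2]; VV[0]=max(VV[0],msg_vec) then VV[0][0]++ -> VV[0]=[1, 0, 2]
Event 3: LOCAL 0: VV[0][0]++ -> VV[0]=[2, 0, 2]
Event 4: LOCAL 1: VV[1][1]++ -> VV[1]=[0, 1, 0]
Event 5: SEND 0->1: VV[0][0]++ -> VV[0]=[3, 0, 2], msg_vec=[3, 0, 2]; VV[1]=max(VV[1],msg_vec) then VV[1][1]++ -> VV[1]=[3, 2, 2]
Event 6: LOCAL 1: VV[1][1]++ -> VV[1]=[3, 3, 2]
Event 7: LOCAL 2: VV[2][2]++ -> VV[2]=[0, 0, 3]
Event 4 stamp: [0, 1, 0]
Event 7 stamp: [0, 0, 3]
[0, 1, 0] <= [0, 0, 3]? False. Equal? False. Happens-before: False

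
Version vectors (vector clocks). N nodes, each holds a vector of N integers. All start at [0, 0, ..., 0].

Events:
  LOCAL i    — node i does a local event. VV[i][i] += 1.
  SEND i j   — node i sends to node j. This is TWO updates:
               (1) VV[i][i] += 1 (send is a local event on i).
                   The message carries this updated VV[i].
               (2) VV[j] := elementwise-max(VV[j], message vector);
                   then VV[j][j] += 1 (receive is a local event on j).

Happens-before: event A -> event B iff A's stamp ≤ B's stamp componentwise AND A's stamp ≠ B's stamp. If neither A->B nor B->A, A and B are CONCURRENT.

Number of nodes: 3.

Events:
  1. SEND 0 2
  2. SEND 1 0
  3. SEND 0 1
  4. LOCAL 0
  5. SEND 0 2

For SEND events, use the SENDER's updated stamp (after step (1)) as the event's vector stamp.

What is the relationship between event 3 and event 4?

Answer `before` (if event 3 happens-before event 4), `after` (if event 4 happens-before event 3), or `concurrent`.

Initial: VV[0]=[0, 0, 0]
Initial: VV[1]=[0, 0, 0]
Initial: VV[2]=[0, 0, 0]
Event 1: SEND 0->2: VV[0][0]++ -> VV[0]=[1, 0, 0], msg_vec=[1, 0, 0]; VV[2]=max(VV[2],msg_vec) then VV[2][2]++ -> VV[2]=[1, 0, 1]
Event 2: SEND 1->0: VV[1][1]++ -> VV[1]=[0, 1, 0], msg_vec=[0, 1, 0]; VV[0]=max(VV[0],msg_vec) then VV[0][0]++ -> VV[0]=[2, 1, 0]
Event 3: SEND 0->1: VV[0][0]++ -> VV[0]=[3, 1, 0], msg_vec=[3, 1, 0]; VV[1]=max(VV[1],msg_vec) then VV[1][1]++ -> VV[1]=[3, 2, 0]
Event 4: LOCAL 0: VV[0][0]++ -> VV[0]=[4, 1, 0]
Event 5: SEND 0->2: VV[0][0]++ -> VV[0]=[5, 1, 0], msg_vec=[5, 1, 0]; VV[2]=max(VV[2],msg_vec) then VV[2][2]++ -> VV[2]=[5, 1, 2]
Event 3 stamp: [3, 1, 0]
Event 4 stamp: [4, 1, 0]
[3, 1, 0] <= [4, 1, 0]? True
[4, 1, 0] <= [3, 1, 0]? False
Relation: before

Answer: before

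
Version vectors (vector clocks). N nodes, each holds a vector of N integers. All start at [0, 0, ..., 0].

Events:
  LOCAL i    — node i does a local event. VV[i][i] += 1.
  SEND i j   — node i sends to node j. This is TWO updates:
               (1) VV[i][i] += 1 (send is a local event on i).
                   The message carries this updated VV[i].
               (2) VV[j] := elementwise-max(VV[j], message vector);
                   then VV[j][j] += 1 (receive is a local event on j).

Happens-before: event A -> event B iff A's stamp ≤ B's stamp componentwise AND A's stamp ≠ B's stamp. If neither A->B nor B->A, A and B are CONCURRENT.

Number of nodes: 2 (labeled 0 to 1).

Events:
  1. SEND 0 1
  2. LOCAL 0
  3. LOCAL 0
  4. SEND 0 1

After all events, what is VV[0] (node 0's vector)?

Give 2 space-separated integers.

Initial: VV[0]=[0, 0]
Initial: VV[1]=[0, 0]
Event 1: SEND 0->1: VV[0][0]++ -> VV[0]=[1, 0], msg_vec=[1, 0]; VV[1]=max(VV[1],msg_vec) then VV[1][1]++ -> VV[1]=[1, 1]
Event 2: LOCAL 0: VV[0][0]++ -> VV[0]=[2, 0]
Event 3: LOCAL 0: VV[0][0]++ -> VV[0]=[3, 0]
Event 4: SEND 0->1: VV[0][0]++ -> VV[0]=[4, 0], msg_vec=[4, 0]; VV[1]=max(VV[1],msg_vec) then VV[1][1]++ -> VV[1]=[4, 2]
Final vectors: VV[0]=[4, 0]; VV[1]=[4, 2]

Answer: 4 0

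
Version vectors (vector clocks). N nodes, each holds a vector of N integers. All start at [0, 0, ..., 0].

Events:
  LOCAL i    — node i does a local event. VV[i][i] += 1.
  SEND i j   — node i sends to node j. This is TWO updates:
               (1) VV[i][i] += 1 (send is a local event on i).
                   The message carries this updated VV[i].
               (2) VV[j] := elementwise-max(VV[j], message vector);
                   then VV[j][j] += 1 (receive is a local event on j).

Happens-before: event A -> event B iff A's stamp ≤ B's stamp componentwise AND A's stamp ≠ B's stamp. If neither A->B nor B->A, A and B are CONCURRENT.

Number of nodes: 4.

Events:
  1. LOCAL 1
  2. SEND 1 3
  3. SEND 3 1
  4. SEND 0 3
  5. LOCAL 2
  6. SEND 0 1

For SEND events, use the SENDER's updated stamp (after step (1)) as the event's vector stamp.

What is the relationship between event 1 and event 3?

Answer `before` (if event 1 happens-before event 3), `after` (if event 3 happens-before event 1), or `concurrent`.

Initial: VV[0]=[0, 0, 0, 0]
Initial: VV[1]=[0, 0, 0, 0]
Initial: VV[2]=[0, 0, 0, 0]
Initial: VV[3]=[0, 0, 0, 0]
Event 1: LOCAL 1: VV[1][1]++ -> VV[1]=[0, 1, 0, 0]
Event 2: SEND 1->3: VV[1][1]++ -> VV[1]=[0, 2, 0, 0], msg_vec=[0, 2, 0, 0]; VV[3]=max(VV[3],msg_vec) then VV[3][3]++ -> VV[3]=[0, 2, 0, 1]
Event 3: SEND 3->1: VV[3][3]++ -> VV[3]=[0, 2, 0, 2], msg_vec=[0, 2, 0, 2]; VV[1]=max(VV[1],msg_vec) then VV[1][1]++ -> VV[1]=[0, 3, 0, 2]
Event 4: SEND 0->3: VV[0][0]++ -> VV[0]=[1, 0, 0, 0], msg_vec=[1, 0, 0, 0]; VV[3]=max(VV[3],msg_vec) then VV[3][3]++ -> VV[3]=[1, 2, 0, 3]
Event 5: LOCAL 2: VV[2][2]++ -> VV[2]=[0, 0, 1, 0]
Event 6: SEND 0->1: VV[0][0]++ -> VV[0]=[2, 0, 0, 0], msg_vec=[2, 0, 0, 0]; VV[1]=max(VV[1],msg_vec) then VV[1][1]++ -> VV[1]=[2, 4, 0, 2]
Event 1 stamp: [0, 1, 0, 0]
Event 3 stamp: [0, 2, 0, 2]
[0, 1, 0, 0] <= [0, 2, 0, 2]? True
[0, 2, 0, 2] <= [0, 1, 0, 0]? False
Relation: before

Answer: before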